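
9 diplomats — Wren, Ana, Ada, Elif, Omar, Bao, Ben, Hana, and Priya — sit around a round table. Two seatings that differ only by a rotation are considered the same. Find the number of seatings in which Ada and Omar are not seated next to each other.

All circular seatings of 9 people number (8)! = 40320.
Seatings with Ada beside Omar: treat them as a block with 2 internal orders, giving 2 × (7)! = 10080.
Subtracting, 40320 − 10080 = 30240.

30240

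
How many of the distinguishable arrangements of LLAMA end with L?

Fix L in the last position and arrange the remaining 4 letters.
Those 4 letters have A appearing twice, giving (4)!/(2!) = 12.

12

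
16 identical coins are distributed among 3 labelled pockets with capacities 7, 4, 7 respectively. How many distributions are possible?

By stars and bars, unrestricted non-negative solutions to x_1+…+x_3 = 16 number C(16+2,2) = 153.
Subtract solutions that violate a single cap (substitute x_i' = x_i − (cap_i+1)): x_1 ≥ 8 gives C(10,2) = 45; x_2 ≥ 5 gives C(13,2) = 78; x_3 ≥ 8 gives C(10,2) = 45. Together 168.
Add back pairs where two caps are both exceeded: 10 + 1 + 10 = 21.
By inclusion–exclusion the count is 153 − 168 + 21 = 6.

6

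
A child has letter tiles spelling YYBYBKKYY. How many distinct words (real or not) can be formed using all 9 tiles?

756

Letter multiplicities in YYBYBKKYY: B×2, K×2, Y×5.
So there are 9! / (5!·2!·2!) = 756 distinguishable arrangements.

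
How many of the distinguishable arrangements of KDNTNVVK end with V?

With the last slot taken by V, it remains to arrange the other 7 letters (KDNTNVK).
Those 7 letters have K appearing twice and N appearing twice, giving (7)!/(2!·2!) = 1260.

1260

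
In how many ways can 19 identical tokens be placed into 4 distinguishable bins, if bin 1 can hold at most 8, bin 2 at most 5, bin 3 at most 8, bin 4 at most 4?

Without the upper bounds there are C(22,3) = 1540 ways to split 19 among 4 bins.
Subtract solutions that violate a single cap (substitute x_i' = x_i − (cap_i+1)): x_1 ≥ 9 gives C(13,3) = 286; x_2 ≥ 6 gives C(16,3) = 560; x_3 ≥ 9 gives C(13,3) = 286; x_4 ≥ 5 gives C(17,3) = 680. Together 1812.
Add back pairs where two caps are both exceeded: 35 + 4 + 56 + 35 + 165 + 56 = 351.
By inclusion–exclusion the count is 1540 − 1812 + 351 = 79.

79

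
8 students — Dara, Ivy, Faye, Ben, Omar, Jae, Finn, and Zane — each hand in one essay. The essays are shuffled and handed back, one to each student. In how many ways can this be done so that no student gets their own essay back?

Count assignments avoiding every fixed point. For any j of the 8 students fixed to their own essay, the other 8−j can be arranged in (8−j)! ways.
By inclusion–exclusion this is Σ_{j=0}^{8} (−1)^j C(8,j)·(8−j)!.
Computing: 40320 − 40320 + 20160 − 6720 + 1680 − 336 + 56 − 8 + 1 = 14833.

14833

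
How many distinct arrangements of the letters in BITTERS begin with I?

360

Fix I in the first position and arrange the remaining 6 letters.
Those 6 letters have T appearing twice, giving (6)!/(2!) = 360.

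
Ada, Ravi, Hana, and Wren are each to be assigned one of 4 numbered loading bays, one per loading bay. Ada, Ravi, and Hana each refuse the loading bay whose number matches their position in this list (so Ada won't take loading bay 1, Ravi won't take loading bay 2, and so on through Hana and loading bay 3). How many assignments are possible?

11

Let Aᵢ (for i ∈ {1, 2, 3}) be the placements that put person i in their forbidden loading bay. Any j of these fix j positions, leaving (4−j)! ways to fill the rest, and there are C(3,j) ways to pick which j.
By inclusion–exclusion, the number of valid placements is Σ_{j=0}^{3} (−1)^j C(3,j)·(4−j)!.
Computing: 24 − 18 + 6 − 1 = 11.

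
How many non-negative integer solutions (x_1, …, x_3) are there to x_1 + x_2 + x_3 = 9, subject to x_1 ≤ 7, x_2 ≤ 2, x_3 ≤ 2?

6

Without the upper bounds there are C(11,2) = 55 ways to split 9 among 3 variables.
Subtract solutions that violate a single cap (substitute x_i' = x_i − (cap_i+1)): x_1 ≥ 8 gives C(3,2) = 3; x_2 ≥ 3 gives C(8,2) = 28; x_3 ≥ 3 gives C(8,2) = 28. Together 59.
Add back pairs where two caps are both exceeded: 0 + 0 + 10 = 10.
By inclusion–exclusion the count is 55 − 59 + 10 = 6.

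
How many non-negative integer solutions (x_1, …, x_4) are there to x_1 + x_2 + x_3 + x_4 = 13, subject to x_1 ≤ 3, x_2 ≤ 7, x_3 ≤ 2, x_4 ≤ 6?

By stars and bars, unrestricted non-negative solutions to x_1+…+x_4 = 13 number C(13+3,3) = 560.
Subtract solutions that violate a single cap (substitute x_i' = x_i − (cap_i+1)): x_1 ≥ 4 gives C(12,3) = 220; x_2 ≥ 8 gives C(8,3) = 56; x_3 ≥ 3 gives C(13,3) = 286; x_4 ≥ 7 gives C(9,3) = 84. Together 646.
Add back pairs where two caps are both exceeded: 4 + 84 + 10 + 10 + 0 + 20 = 128.
By inclusion–exclusion the count is 560 − 646 + 128 = 42.

42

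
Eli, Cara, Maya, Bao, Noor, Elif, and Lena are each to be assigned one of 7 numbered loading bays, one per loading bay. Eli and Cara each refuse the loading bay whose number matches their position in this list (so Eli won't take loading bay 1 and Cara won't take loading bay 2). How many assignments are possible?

3720

Let Aᵢ (for i ∈ {1, 2}) be the placements that put person i in their forbidden loading bay. Any j of these fix j positions, leaving (7−j)! ways to fill the rest, and there are C(2,j) ways to pick which j.
By inclusion–exclusion, the number of valid placements is Σ_{j=0}^{2} (−1)^j C(2,j)·(7−j)!.
Computing: 5040 − 1440 + 120 = 3720.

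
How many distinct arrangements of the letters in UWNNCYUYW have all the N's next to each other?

5040

Treat the 2 copies of N as a single block. The multiset to arrange is then {NN, C, U, U, W, W, Y, Y}, 8 items in all.
That gives (8)!/(2!·2!·2!) = 5040 arrangements.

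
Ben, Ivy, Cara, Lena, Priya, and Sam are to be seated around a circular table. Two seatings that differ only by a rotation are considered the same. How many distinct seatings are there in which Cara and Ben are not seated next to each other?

72

Without the restriction there are (5)! = 120 seatings.
Seatings with Cara beside Ben: treat them as a block with 2 internal orders, giving 2 × (4)! = 48.
Subtracting, 120 − 48 = 72.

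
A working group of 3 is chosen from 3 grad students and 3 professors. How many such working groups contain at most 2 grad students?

19

Split by how many grad students are chosen (0 through 2).
Sum: C(3,0)·C(3,3) + C(3,1)·C(3,2) + C(3,2)·C(3,1) = 1 + 9 + 9 = 19.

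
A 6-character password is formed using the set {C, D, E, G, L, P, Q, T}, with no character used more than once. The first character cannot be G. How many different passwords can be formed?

17640

The first character has 8−1 = 7 choices (anything except G).
The remaining 5 characters are filled from the other 7 symbols without repetition: 7 × 6 × 5 × 4 × 3 = 2520.
Total: 7 × 2520 = 17640.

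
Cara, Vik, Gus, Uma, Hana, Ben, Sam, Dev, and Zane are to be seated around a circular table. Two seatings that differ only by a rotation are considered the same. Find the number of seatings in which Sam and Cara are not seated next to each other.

30240

Without the restriction there are (8)! = 40320 seatings.
Seatings with Sam beside Cara: treat them as a block with 2 internal orders, giving 2 × (7)! = 10080.
Subtracting, 40320 − 10080 = 30240.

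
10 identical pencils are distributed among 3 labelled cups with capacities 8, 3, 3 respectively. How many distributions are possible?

13

By stars and bars, unrestricted non-negative solutions to x_1+…+x_3 = 10 number C(10+2,2) = 66.
Subtract solutions that violate a single cap (substitute x_i' = x_i − (cap_i+1)): x_1 ≥ 9 gives C(3,2) = 3; x_2 ≥ 4 gives C(8,2) = 28; x_3 ≥ 4 gives C(8,2) = 28. Together 59.
Add back pairs where two caps are both exceeded: 0 + 0 + 6 = 6.
By inclusion–exclusion the count is 66 − 59 + 6 = 13.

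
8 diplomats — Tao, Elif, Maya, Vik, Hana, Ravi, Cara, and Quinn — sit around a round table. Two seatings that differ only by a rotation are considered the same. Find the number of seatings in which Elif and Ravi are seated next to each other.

1440

Treat {Elif, Ravi} as one unit (2 internal orders) and seat the resulting 7 units around the table: (6)! circular arrangements.
So 2 × (6)! = 2 × 720 = 1440.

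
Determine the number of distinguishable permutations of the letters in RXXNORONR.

RXXNORONR has 9 letters with N appearing twice, O appearing twice, R appearing 3 times, and X appearing twice.
Dividing 9! = 362880 by 3!·2!·2!·2! = 48 for the repeated letters gives 7560.

7560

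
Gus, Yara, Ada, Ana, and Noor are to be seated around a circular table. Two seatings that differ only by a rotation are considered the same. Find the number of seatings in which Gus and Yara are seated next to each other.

12

Treat {Gus, Yara} as one unit (2 internal orders) and seat the resulting 4 units around the table: (3)! circular arrangements.
So 2 × (3)! = 2 × 6 = 12.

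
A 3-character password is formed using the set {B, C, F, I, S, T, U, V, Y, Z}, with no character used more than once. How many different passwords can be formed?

720

With no repetition, fill the 3 characters in order: 10 choices, then 9, down to 8.
10 × 9 × 8 = 720.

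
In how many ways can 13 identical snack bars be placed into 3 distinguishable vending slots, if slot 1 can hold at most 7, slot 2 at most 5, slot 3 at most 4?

10

Ignoring the caps, the number of non-negative solutions to x_1+…+x_3 = 13 is C(15,2) = 105.
Subtract solutions that violate a single cap (substitute x_i' = x_i − (cap_i+1)): x_1 ≥ 8 gives C(7,2) = 21; x_2 ≥ 6 gives C(9,2) = 36; x_3 ≥ 5 gives C(10,2) = 45. Together 102.
Add back pairs where two caps are both exceeded: 0 + 1 + 6 = 7.
By inclusion–exclusion the count is 105 − 102 + 7 = 10.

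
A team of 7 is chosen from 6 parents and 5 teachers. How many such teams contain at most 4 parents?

Split by how many parents are chosen (0 through 4).
Sum: C(6,0)·C(5,7) + C(6,1)·C(5,6) + C(6,2)·C(5,5) + C(6,3)·C(5,4) + C(6,4)·C(5,3) = 0 + 0 + 15 + 100 + 150 = 265.

265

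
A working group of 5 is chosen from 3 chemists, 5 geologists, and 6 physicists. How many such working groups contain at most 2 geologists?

1596

Split by how many geologists are chosen (0 through 2).
Sum: C(5,0)·C(9,5) + C(5,1)·C(9,4) + C(5,2)·C(9,3) = 126 + 630 + 840 = 1596.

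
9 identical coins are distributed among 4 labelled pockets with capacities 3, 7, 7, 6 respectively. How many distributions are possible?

146

Without the upper bounds there are C(12,3) = 220 ways to split 9 among 4 pockets.
Subtract solutions that violate a single cap (substitute x_i' = x_i − (cap_i+1)): x_1 ≥ 4 gives C(8,3) = 56; x_2 ≥ 8 gives C(4,3) = 4; x_3 ≥ 8 gives C(4,3) = 4; x_4 ≥ 7 gives C(5,3) = 10. Together 74.
No two caps can be exceeded simultaneously, so the pair terms are all 0.
By inclusion–exclusion the count is 220 − 74 + 0 = 146.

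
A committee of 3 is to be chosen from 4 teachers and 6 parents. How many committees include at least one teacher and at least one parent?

96

Unrestricted: C(10,3) = 120 ways to pick any 3 of the 10.
Selections missing a whole group: no teachers → C(6,3) = 20; no parents → C(4,3) = 4.
Both groups omitted at once is impossible, so 120 − 24 = 96.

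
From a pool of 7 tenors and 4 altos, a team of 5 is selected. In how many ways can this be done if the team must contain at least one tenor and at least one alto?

Unrestricted: C(11,5) = 462 ways to pick any 5 of the 11.
Subtract selections that omit an entire group: no tenors → C(4,5) = 0; no altos → C(7,5) = 21.
Both groups omitted at once is impossible, so 462 − 21 = 441.

441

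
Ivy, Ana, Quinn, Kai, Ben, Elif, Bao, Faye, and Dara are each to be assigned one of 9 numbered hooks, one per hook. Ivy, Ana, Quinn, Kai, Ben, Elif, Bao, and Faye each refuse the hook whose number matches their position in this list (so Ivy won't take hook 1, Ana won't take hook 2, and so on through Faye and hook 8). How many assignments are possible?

148329

Let Aᵢ (for 1 ≤ i ≤ 8) be the placements that put person i in their forbidden hook. Any j of these fix j positions, leaving (9−j)! ways to fill the rest, and there are C(8,j) ways to pick which j.
By inclusion–exclusion, the number of valid placements is Σ_{j=0}^{8} (−1)^j C(8,j)·(9−j)!.
Computing: 362880 − 322560 + 141120 − 40320 + 8400 − 1344 + 168 − 16 + 1 = 148329.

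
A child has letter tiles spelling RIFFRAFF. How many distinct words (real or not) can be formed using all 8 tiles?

RIFFRAFF has 8 letters with F appearing 4 times and R appearing twice.
So there are 8! / (4!·2!) = 840 distinguishable arrangements.

840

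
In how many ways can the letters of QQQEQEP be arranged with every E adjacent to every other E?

30

Treat the 2 copies of E as a single block. The multiset to arrange is then {EE, P, Q, Q, Q, Q}, 6 items in all.
That gives (6)!/(4!) = 30 arrangements.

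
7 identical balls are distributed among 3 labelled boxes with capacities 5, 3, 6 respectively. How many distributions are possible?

Ignoring the caps, the number of non-negative solutions to x_1+…+x_3 = 7 is C(9,2) = 36.
Subtract solutions that violate a single cap (substitute x_i' = x_i − (cap_i+1)): x_1 ≥ 6 gives C(3,2) = 3; x_2 ≥ 4 gives C(5,2) = 10; x_3 ≥ 7 gives C(2,2) = 1. Together 14.
No two caps can be exceeded simultaneously, so the pair terms are all 0.
By inclusion–exclusion the count is 36 − 14 + 0 = 22.

22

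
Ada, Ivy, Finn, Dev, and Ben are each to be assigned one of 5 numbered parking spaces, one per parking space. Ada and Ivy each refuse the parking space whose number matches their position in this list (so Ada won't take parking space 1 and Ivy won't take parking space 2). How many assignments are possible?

Let Aᵢ (for i ∈ {1, 2}) be the placements that put person i in their forbidden parking space. Any j of these fix j positions, leaving (5−j)! ways to fill the rest, and there are C(2,j) ways to pick which j.
By inclusion–exclusion, the number of valid placements is Σ_{j=0}^{2} (−1)^j C(2,j)·(5−j)!.
Computing: 120 − 48 + 6 = 78.

78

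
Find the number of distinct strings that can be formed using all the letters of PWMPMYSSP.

15120

Letter multiplicities in PWMPMYSSP: M×2, P×3, S×2, W×1, Y×1.
Dividing 9! = 362880 by 3!·2!·2! = 24 for the repeated letters gives 15120.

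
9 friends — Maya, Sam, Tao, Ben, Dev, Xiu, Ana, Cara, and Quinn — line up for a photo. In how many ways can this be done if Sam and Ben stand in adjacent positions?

80640

Treat {Sam, Ben} as a single unit. There are 8 units to order, and the pair itself can be ordered 2 ways.
That gives 2 × 8! = 2 × 40320 = 80640.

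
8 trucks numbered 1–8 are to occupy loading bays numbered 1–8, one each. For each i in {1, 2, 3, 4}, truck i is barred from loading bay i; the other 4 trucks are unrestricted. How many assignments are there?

Let Aᵢ (for 1 ≤ i ≤ 4) be the placements that put truck i in its forbidden loading bay. Any j of these fix j positions, leaving (8−j)! ways to fill the rest, and there are C(4,j) ways to pick which j.
By inclusion–exclusion, the number of valid placements is Σ_{j=0}^{4} (−1)^j C(4,j)·(8−j)!.
Computing: 40320 − 20160 + 4320 − 480 + 24 = 24024.

24024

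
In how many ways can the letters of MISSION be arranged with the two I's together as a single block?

Treat the 2 copies of I as a single block. The multiset to arrange is then {II, M, N, O, S, S}, 6 items in all.
That gives (6)!/(2!) = 360 arrangements.

360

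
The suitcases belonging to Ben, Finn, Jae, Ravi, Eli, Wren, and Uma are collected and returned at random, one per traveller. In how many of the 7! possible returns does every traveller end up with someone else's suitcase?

This is the derangement count D_7: permutations of 7 items with no fixed point.
By inclusion–exclusion this is Σ_{j=0}^{7} (−1)^j C(7,j)·(7−j)!.
Computing: 5040 − 5040 + 2520 − 840 + 210 − 42 + 7 − 1 = 1854.

1854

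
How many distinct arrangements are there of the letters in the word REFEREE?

REFEREE has 7 letters with E appearing 4 times and R appearing twice.
The number of distinct arrangements is 7!/(4!·2!) = 5040/48 = 105.

105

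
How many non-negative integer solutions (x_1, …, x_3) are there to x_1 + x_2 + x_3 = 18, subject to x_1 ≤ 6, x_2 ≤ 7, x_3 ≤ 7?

Ignoring the caps, the number of non-negative solutions to x_1+…+x_3 = 18 is C(20,2) = 190.
Subtract solutions that violate a single cap (substitute x_i' = x_i − (cap_i+1)): x_1 ≥ 7 gives C(13,2) = 78; x_2 ≥ 8 gives C(12,2) = 66; x_3 ≥ 8 gives C(12,2) = 66. Together 210.
Add back pairs where two caps are both exceeded: 10 + 10 + 6 = 26.
By inclusion–exclusion the count is 190 − 210 + 26 = 6.

6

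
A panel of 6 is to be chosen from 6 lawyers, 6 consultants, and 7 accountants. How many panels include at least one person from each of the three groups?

22785

Total 6-person selections from all 19: C(19,6) = 27132.
Selections missing a whole group: no lawyers → C(13,6) = 1716; no consultants → C(13,6) = 1716; no accountants → C(12,6) = 924.
Add back selections omitting two groups (i.e. drawn from a single group): C(6,6) + C(6,6) + C(7,6) = 9.
By inclusion–exclusion: 27132 − 4356 + 9 = 22785.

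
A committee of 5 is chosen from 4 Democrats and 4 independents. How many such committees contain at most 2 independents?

Split by how many independents are chosen (0 through 2).
Sum: C(4,0)·C(4,5) + C(4,1)·C(4,4) + C(4,2)·C(4,3) = 0 + 4 + 24 = 28.

28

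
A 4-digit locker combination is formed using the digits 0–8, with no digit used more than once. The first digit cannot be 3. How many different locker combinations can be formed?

2688

The first digit has 9−1 = 8 choices (anything except 3).
The remaining 3 digits are filled from the other 8 symbols without repetition: 8 × 7 × 6 = 336.
Total: 8 × 336 = 2688.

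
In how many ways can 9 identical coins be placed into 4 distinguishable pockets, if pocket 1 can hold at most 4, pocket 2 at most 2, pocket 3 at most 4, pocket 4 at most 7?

70

By stars and bars, unrestricted non-negative solutions to x_1+…+x_4 = 9 number C(9+3,3) = 220.
Subtract solutions that violate a single cap (substitute x_i' = x_i − (cap_i+1)): x_1 ≥ 5 gives C(7,3) = 35; x_2 ≥ 3 gives C(9,3) = 84; x_3 ≥ 5 gives C(7,3) = 35; x_4 ≥ 8 gives C(4,3) = 4. Together 158.
Add back pairs where two caps are both exceeded: 4 + 0 + 0 + 4 + 0 + 0 = 8.
By inclusion–exclusion the count is 220 − 158 + 8 = 70.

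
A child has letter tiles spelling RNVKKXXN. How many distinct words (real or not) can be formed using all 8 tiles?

The 8 letters of RNVKKXXN have repeats: K appearing twice, N appearing twice, and X appearing twice.
Dividing 8! = 40320 by 2!·2!·2! = 8 for the repeated letters gives 5040.

5040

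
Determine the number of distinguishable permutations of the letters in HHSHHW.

30

HHSHHW has 6 letters with H appearing 4 times.
So there are 6! / (4!) = 30 distinguishable arrangements.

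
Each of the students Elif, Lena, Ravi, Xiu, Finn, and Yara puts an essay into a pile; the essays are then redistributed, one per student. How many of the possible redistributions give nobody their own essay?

Let Aᵢ be the assignments in which student i gets their own essay. We want the size of the complement of A₁∪…∪A_6.
By inclusion–exclusion this is Σ_{j=0}^{6} (−1)^j C(6,j)·(6−j)!.
Computing: 720 − 720 + 360 − 120 + 30 − 6 + 1 = 265.

265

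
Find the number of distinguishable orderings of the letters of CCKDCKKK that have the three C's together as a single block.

Treat the 3 copies of C as a single block. The multiset to arrange is then {CCC, D, K, K, K, K}, 6 items in all.
That gives (6)!/(4!) = 30 arrangements.

30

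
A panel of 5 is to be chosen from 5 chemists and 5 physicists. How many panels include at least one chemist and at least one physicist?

250

Total 5-person selections from all 10: C(10,5) = 252.
Subtract selections that omit an entire group: no chemists → C(5,5) = 1; no physicists → C(5,5) = 1.
Both groups omitted at once is impossible, so 252 − 2 = 250.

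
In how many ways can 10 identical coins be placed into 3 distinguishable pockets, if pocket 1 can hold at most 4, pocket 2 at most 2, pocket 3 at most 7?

9

Ignoring the caps, the number of non-negative solutions to x_1+…+x_3 = 10 is C(12,2) = 66.
Subtract solutions that violate a single cap (substitute x_i' = x_i − (cap_i+1)): x_1 ≥ 5 gives C(7,2) = 21; x_2 ≥ 3 gives C(9,2) = 36; x_3 ≥ 8 gives C(4,2) = 6. Together 63.
Add back pairs where two caps are both exceeded: 6 + 0 + 0 = 6.
By inclusion–exclusion the count is 66 − 63 + 6 = 9.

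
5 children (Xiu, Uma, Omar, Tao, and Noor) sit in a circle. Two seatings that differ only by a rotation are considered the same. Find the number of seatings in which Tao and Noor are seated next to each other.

12

Glue Tao and Noor into a block (2 internal orders). Seating 4 units around a circle gives (3)! arrangements.
So 2 × (3)! = 2 × 6 = 12.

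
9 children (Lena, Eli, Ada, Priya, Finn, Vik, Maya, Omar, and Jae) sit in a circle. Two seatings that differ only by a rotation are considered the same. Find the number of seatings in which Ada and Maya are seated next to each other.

10080

Treat {Ada, Maya} as one unit (2 internal orders) and seat the resulting 8 units around the table: (7)! circular arrangements.
So 2 × (7)! = 2 × 5040 = 10080.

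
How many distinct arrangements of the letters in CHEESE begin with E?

60

With the first slot taken by E, it remains to arrange the other 5 letters (CHESE).
Those 5 letters have E appearing twice, giving (5)!/(2!) = 60.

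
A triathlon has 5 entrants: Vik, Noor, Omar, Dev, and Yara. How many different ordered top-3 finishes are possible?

60

There are 5 choices for 1st place, 4 for 2nd, and 3 for 3rd.
That gives 5 × 4 × 3 = 60.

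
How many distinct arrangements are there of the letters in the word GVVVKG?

Letter multiplicities in GVVVKG: G×2, K×1, V×3.
Dividing 6! = 720 by 3!·2! = 12 for the repeated letters gives 60.

60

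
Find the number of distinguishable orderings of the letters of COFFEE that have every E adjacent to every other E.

Treat the 2 copies of E as a single block. The multiset to arrange is then {EE, C, F, F, O}, 5 items in all.
That gives (5)!/(2!) = 60 arrangements.

60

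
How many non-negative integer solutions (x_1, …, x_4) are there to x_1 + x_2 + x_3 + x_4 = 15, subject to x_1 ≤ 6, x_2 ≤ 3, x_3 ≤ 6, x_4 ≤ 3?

Without the upper bounds there are C(18,3) = 816 ways to split 15 among 4 variables.
Subtract solutions that violate a single cap (substitute x_i' = x_i − (cap_i+1)): x_1 ≥ 7 gives C(11,3) = 165; x_2 ≥ 4 gives C(14,3) = 364; x_3 ≥ 7 gives C(11,3) = 165; x_4 ≥ 4 gives C(14,3) = 364. Together 1058.
Add back pairs where two caps are both exceeded: 35 + 4 + 35 + 35 + 120 + 35 = 264.
Subtract triples: 0 + 1 + 0 + 1 = 2.
By inclusion–exclusion the count is 816 − 1058 + 264 − 2 = 20.

20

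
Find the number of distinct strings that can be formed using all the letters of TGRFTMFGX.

45360

Letter multiplicities in TGRFTMFGX: F×2, G×2, M×1, R×1, T×2, X×1.
Dividing 9! = 362880 by 2!·2!·2! = 8 for the repeated letters gives 45360.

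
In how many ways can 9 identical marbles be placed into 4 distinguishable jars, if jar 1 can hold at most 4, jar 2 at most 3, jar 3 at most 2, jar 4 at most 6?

50

Ignoring the caps, the number of non-negative solutions to x_1+…+x_4 = 9 is C(12,3) = 220.
Subtract solutions that violate a single cap (substitute x_i' = x_i − (cap_i+1)): x_1 ≥ 5 gives C(7,3) = 35; x_2 ≥ 4 gives C(8,3) = 56; x_3 ≥ 3 gives C(9,3) = 84; x_4 ≥ 7 gives C(5,3) = 10. Together 185.
Add back pairs where two caps are both exceeded: 1 + 4 + 0 + 10 + 0 + 0 = 15.
By inclusion–exclusion the count is 220 − 185 + 15 = 50.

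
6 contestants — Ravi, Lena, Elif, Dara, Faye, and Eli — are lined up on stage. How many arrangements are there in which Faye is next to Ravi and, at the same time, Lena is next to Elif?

Treat {Faye,Ravi} as one block (2 orders) and {Lena,Elif} as another (2 orders).
That leaves 4 units to arrange: 2 × 2 × 4! = 4 × 24 = 96.

96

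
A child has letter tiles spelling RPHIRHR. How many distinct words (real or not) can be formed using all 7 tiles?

420

RPHIRHR has 7 letters with H appearing twice and R appearing 3 times.
Dividing 7! = 5040 by 3!·2! = 12 for the repeated letters gives 420.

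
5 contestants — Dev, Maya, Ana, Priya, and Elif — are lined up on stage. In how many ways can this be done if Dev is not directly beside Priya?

72

There are 5! = 120 arrangements in all. If Dev and Priya are adjacent, merging them into one block gives 2·(4)! = 48 arrangements.
So 120 − 48 = 72 arrangements keep them apart.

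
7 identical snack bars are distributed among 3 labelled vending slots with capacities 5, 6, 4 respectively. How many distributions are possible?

By stars and bars, unrestricted non-negative solutions to x_1+…+x_3 = 7 number C(7+2,2) = 36.
Subtract solutions that violate a single cap (substitute x_i' = x_i − (cap_i+1)): x_1 ≥ 6 gives C(3,2) = 3; x_2 ≥ 7 gives C(2,2) = 1; x_3 ≥ 5 gives C(4,2) = 6. Together 10.
No two caps can be exceeded simultaneously, so the pair terms are all 0.
By inclusion–exclusion the count is 36 − 10 + 0 = 26.

26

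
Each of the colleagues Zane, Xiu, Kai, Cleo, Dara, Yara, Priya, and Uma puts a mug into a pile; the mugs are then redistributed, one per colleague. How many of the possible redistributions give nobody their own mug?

Let Aᵢ be the assignments in which colleague i gets their own mug. We want the size of the complement of A₁∪…∪A_8.
By inclusion–exclusion this is Σ_{j=0}^{8} (−1)^j C(8,j)·(8−j)!.
Computing: 40320 − 40320 + 20160 − 6720 + 1680 − 336 + 56 − 8 + 1 = 14833.

14833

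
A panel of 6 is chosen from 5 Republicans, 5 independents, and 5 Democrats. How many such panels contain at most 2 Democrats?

Split by how many Democrats are chosen (0 through 2).
Sum: C(5,0)·C(10,6) + C(5,1)·C(10,5) + C(5,2)·C(10,4) = 210 + 1260 + 2100 = 3570.

3570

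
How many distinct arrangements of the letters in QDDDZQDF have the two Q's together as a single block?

Treat the 2 copies of Q as a single block. The multiset to arrange is then {QQ, D, D, D, D, F, Z}, 7 items in all.
That gives (7)!/(4!) = 210 arrangements.

210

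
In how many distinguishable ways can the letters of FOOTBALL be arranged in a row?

Letter multiplicities in FOOTBALL: A×1, B×1, F×1, L×2, O×2, T×1.
Dividing 8! = 40320 by 2!·2! = 4 for the repeated letters gives 10080.

10080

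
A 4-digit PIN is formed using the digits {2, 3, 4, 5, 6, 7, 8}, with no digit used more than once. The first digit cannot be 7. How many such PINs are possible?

The first digit has 7−1 = 6 choices (anything except 7).
The remaining 3 digits are filled from the other 6 symbols without repetition: 6 × 5 × 4 = 120.
Total: 6 × 120 = 720.

720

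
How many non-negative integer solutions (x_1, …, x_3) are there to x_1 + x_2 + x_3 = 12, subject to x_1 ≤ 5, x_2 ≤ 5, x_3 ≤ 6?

15

By stars and bars, unrestricted non-negative solutions to x_1+…+x_3 = 12 number C(12+2,2) = 91.
Subtract solutions that violate a single cap (substitute x_i' = x_i − (cap_i+1)): x_1 ≥ 6 gives C(8,2) = 28; x_2 ≥ 6 gives C(8,2) = 28; x_3 ≥ 7 gives C(7,2) = 21. Together 77.
Add back pairs where two caps are both exceeded: 1 + 0 + 0 = 1.
By inclusion–exclusion the count is 91 − 77 + 1 = 15.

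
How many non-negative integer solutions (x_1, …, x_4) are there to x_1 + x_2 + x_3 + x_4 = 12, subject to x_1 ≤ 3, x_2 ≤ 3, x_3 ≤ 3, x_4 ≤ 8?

44

Without the upper bounds there are C(15,3) = 455 ways to split 12 among 4 variables.
Subtract solutions that violate a single cap (substitute x_i' = x_i − (cap_i+1)): x_1 ≥ 4 gives C(11,3) = 165; x_2 ≥ 4 gives C(11,3) = 165; x_3 ≥ 4 gives C(11,3) = 165; x_4 ≥ 9 gives C(6,3) = 20. Together 515.
Add back pairs where two caps are both exceeded: 35 + 35 + 0 + 35 + 0 + 0 = 105.
Subtract triples: 1 + 0 + 0 + 0 = 1.
By inclusion–exclusion the count is 455 − 515 + 105 − 1 = 44.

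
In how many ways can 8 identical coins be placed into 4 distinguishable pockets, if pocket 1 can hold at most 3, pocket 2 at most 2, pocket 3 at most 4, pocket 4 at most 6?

55

Ignoring the caps, the number of non-negative solutions to x_1+…+x_4 = 8 is C(11,3) = 165.
Subtract solutions that violate a single cap (substitute x_i' = x_i − (cap_i+1)): x_1 ≥ 4 gives C(7,3) = 35; x_2 ≥ 3 gives C(8,3) = 56; x_3 ≥ 5 gives C(6,3) = 20; x_4 ≥ 7 gives C(4,3) = 4. Together 115.
Add back pairs where two caps are both exceeded: 4 + 0 + 0 + 1 + 0 + 0 = 5.
By inclusion–exclusion the count is 165 − 115 + 5 = 55.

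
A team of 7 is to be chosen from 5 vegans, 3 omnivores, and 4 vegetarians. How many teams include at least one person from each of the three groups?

Total 7-person selections from all 12: C(12,7) = 792.
Subtract selections that omit an entire group: no vegans → C(7,7) = 1; no omnivores → C(9,7) = 36; no vegetarians → C(8,7) = 8.
Add back selections omitting two groups (i.e. drawn from a single group): C(5,7) + C(3,7) + C(4,7) = 0.
By inclusion–exclusion: 792 − 45 + 0 = 747.

747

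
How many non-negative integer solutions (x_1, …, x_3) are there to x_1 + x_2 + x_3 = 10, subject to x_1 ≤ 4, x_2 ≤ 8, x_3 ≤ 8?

39

Ignoring the caps, the number of non-negative solutions to x_1+…+x_3 = 10 is C(12,2) = 66.
Subtract solutions that violate a single cap (substitute x_i' = x_i − (cap_i+1)): x_1 ≥ 5 gives C(7,2) = 21; x_2 ≥ 9 gives C(3,2) = 3; x_3 ≥ 9 gives C(3,2) = 3. Together 27.
No two caps can be exceeded simultaneously, so the pair terms are all 0.
By inclusion–exclusion the count is 66 − 27 + 0 = 39.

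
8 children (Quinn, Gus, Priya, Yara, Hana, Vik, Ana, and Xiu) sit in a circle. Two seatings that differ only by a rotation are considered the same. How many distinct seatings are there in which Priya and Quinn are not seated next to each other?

3600

Without the restriction there are (7)! = 5040 seatings.
Seatings with Priya beside Quinn: treat them as a block with 2 internal orders, giving 2 × (6)! = 1440.
Subtracting, 5040 − 1440 = 3600.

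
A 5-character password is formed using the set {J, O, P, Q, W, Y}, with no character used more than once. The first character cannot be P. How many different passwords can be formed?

The first character has 6−1 = 5 choices (anything except P).
The remaining 4 characters are filled from the other 5 symbols without repetition: 5 × 4 × 3 × 2 = 120.
Total: 5 × 120 = 600.

600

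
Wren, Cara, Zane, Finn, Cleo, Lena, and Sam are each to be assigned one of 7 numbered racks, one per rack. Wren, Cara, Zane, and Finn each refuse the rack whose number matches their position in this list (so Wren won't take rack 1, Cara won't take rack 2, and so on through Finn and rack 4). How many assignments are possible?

2790

Let Aᵢ (for 1 ≤ i ≤ 4) be the placements that put person i in their forbidden rack. Any j of these fix j positions, leaving (7−j)! ways to fill the rest, and there are C(4,j) ways to pick which j.
By inclusion–exclusion, the number of valid placements is Σ_{j=0}^{4} (−1)^j C(4,j)·(7−j)!.
Computing: 5040 − 2880 + 720 − 96 + 6 = 2790.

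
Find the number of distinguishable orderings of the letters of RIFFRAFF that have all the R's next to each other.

210

Treat the 2 copies of R as a single block. The multiset to arrange is then {RR, A, F, F, F, F, I}, 7 items in all.
That gives (7)!/(4!) = 210 arrangements.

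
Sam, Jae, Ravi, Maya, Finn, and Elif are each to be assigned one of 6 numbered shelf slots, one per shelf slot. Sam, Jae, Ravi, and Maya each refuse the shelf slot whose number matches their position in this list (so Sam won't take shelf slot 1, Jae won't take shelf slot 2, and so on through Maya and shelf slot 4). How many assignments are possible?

Let Aᵢ (for 1 ≤ i ≤ 4) be the placements that put person i in their forbidden shelf slot. Any j of these fix j positions, leaving (6−j)! ways to fill the rest, and there are C(4,j) ways to pick which j.
By inclusion–exclusion, the number of valid placements is Σ_{j=0}^{4} (−1)^j C(4,j)·(6−j)!.
Computing: 720 − 480 + 144 − 24 + 2 = 362.

362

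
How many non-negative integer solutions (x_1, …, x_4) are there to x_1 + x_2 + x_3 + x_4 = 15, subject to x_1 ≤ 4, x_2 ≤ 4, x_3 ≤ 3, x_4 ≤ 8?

Without the upper bounds there are C(18,3) = 816 ways to split 15 among 4 variables.
Subtract solutions that violate a single cap (substitute x_i' = x_i − (cap_i+1)): x_1 ≥ 5 gives C(13,3) = 286; x_2 ≥ 5 gives C(13,3) = 286; x_3 ≥ 4 gives C(14,3) = 364; x_4 ≥ 9 gives C(9,3) = 84. Together 1020.
Add back pairs where two caps are both exceeded: 56 + 84 + 4 + 84 + 4 + 10 = 242.
Subtract triples: 4 + 0 + 0 + 0 = 4.
By inclusion–exclusion the count is 816 − 1020 + 242 − 4 = 34.

34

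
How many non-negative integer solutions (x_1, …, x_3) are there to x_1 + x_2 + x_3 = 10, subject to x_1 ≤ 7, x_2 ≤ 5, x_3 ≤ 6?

35

Without the upper bounds there are C(12,2) = 66 ways to split 10 among 3 variables.
Subtract solutions that violate a single cap (substitute x_i' = x_i − (cap_i+1)): x_1 ≥ 8 gives C(4,2) = 6; x_2 ≥ 6 gives C(6,2) = 15; x_3 ≥ 7 gives C(5,2) = 10. Together 31.
No two caps can be exceeded simultaneously, so the pair terms are all 0.
By inclusion–exclusion the count is 66 − 31 + 0 = 35.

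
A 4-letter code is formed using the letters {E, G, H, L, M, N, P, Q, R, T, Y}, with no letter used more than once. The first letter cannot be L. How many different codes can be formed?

The first letter has 11−1 = 10 choices (anything except L).
The remaining 3 letters are filled from the other 10 symbols without repetition: 10 × 9 × 8 = 720.
Total: 10 × 720 = 7200.

7200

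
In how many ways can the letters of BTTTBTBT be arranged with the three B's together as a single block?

Treat the 3 copies of B as a single block. The multiset to arrange is then {BBB, T, T, T, T, T}, 6 items in all.
That gives (6)!/(5!) = 6 arrangements.

6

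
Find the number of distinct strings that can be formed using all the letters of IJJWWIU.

The 7 letters of IJJWWIU have repeats: I appearing twice, J appearing twice, and W appearing twice.
The number of distinct arrangements is 7!/(2!·2!·2!) = 5040/8 = 630.

630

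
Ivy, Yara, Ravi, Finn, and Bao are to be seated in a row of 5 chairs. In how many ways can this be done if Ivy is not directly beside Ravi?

There are 5! = 120 arrangements in all. If Ivy and Ravi are adjacent, merging them into one block gives 2·(4)! = 48 arrangements.
So 120 − 48 = 72 arrangements keep them apart.

72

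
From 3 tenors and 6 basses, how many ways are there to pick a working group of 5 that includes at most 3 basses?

Split by how many basses are chosen (0 through 3).
Sum: C(6,0)·C(3,5) + C(6,1)·C(3,4) + C(6,2)·C(3,3) + C(6,3)·C(3,2) = 0 + 0 + 15 + 60 = 75.

75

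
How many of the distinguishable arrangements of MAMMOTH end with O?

Fix O in the last position and arrange the remaining 6 letters.
Those 6 letters have M appearing 3 times, giving (6)!/(3!) = 120.

120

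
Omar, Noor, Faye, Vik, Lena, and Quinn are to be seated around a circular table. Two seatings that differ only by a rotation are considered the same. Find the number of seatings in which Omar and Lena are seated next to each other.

Glue Omar and Lena into a block (2 internal orders). Seating 5 units around a circle gives (4)! arrangements.
So 2 × (4)! = 2 × 24 = 48.

48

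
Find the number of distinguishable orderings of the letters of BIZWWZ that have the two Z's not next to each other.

120

Total arrangements of BIZWWZ: 6!/(2!·2!) = 180.
If the two Z's are adjacent, glue them into one block, leaving 5 items to arrange: (5)!/(2!) = 60 ways.
Hence 180 − 60 = 120.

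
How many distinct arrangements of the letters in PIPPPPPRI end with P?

168

Fix P in the last position and arrange the remaining 8 letters.
Those 8 letters have I appearing twice and P appearing 5 times, giving (8)!/(5!·2!) = 168.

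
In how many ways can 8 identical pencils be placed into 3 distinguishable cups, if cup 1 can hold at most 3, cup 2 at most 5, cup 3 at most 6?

21

Ignoring the caps, the number of non-negative solutions to x_1+…+x_3 = 8 is C(10,2) = 45.
Subtract solutions that violate a single cap (substitute x_i' = x_i − (cap_i+1)): x_1 ≥ 4 gives C(6,2) = 15; x_2 ≥ 6 gives C(4,2) = 6; x_3 ≥ 7 gives C(3,2) = 3. Together 24.
No two caps can be exceeded simultaneously, so the pair terms are all 0.
By inclusion–exclusion the count is 45 − 24 + 0 = 21.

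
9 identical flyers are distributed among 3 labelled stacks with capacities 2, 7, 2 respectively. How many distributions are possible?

6

Ignoring the caps, the number of non-negative solutions to x_1+…+x_3 = 9 is C(11,2) = 55.
Subtract solutions that violate a single cap (substitute x_i' = x_i − (cap_i+1)): x_1 ≥ 3 gives C(8,2) = 28; x_2 ≥ 8 gives C(3,2) = 3; x_3 ≥ 3 gives C(8,2) = 28. Together 59.
Add back pairs where two caps are both exceeded: 0 + 10 + 0 = 10.
By inclusion–exclusion the count is 55 − 59 + 10 = 6.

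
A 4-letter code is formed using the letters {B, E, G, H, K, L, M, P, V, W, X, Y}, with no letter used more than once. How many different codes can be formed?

Choose and order 4 of the 12 symbols: the first letter has 12 options, the next 11, then 10, 9.
12 × 11 × 10 × 9 = 11880.

11880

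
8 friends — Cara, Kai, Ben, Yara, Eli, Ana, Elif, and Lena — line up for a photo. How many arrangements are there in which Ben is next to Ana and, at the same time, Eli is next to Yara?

Treat {Ben,Ana} as one block (2 orders) and {Eli,Yara} as another (2 orders).
That leaves 6 units to arrange: 2 × 2 × 6! = 4 × 720 = 2880.

2880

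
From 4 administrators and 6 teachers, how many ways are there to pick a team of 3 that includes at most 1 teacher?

Split by how many teachers are chosen (0 through 1).
Sum: C(6,0)·C(4,3) + C(6,1)·C(4,2) = 4 + 36 = 40.

40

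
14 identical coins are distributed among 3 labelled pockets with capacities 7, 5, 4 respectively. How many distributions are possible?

6

Ignoring the caps, the number of non-negative solutions to x_1+…+x_3 = 14 is C(16,2) = 120.
Subtract solutions that violate a single cap (substitute x_i' = x_i − (cap_i+1)): x_1 ≥ 8 gives C(8,2) = 28; x_2 ≥ 6 gives C(10,2) = 45; x_3 ≥ 5 gives C(11,2) = 55. Together 128.
Add back pairs where two caps are both exceeded: 1 + 3 + 10 = 14.
By inclusion–exclusion the count is 120 − 128 + 14 = 6.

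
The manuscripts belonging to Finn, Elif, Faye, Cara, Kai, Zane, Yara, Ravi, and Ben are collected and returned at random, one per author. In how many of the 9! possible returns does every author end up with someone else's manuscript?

Count assignments avoiding every fixed point. For any j of the 9 authors fixed to their own manuscript, the other 9−j can be arranged in (9−j)! ways.
By inclusion–exclusion this is Σ_{j=0}^{9} (−1)^j C(9,j)·(9−j)!.
Computing: 362880 − 362880 + 181440 − 60480 + 15120 − 3024 + 504 − 72 + 9 − 1 = 133496.

133496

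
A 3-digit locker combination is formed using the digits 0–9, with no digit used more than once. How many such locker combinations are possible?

With no repetition, fill the 3 digits in order: 10 choices, then 9, down to 8.
That product is 10 × 9 × 8 = 720.

720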